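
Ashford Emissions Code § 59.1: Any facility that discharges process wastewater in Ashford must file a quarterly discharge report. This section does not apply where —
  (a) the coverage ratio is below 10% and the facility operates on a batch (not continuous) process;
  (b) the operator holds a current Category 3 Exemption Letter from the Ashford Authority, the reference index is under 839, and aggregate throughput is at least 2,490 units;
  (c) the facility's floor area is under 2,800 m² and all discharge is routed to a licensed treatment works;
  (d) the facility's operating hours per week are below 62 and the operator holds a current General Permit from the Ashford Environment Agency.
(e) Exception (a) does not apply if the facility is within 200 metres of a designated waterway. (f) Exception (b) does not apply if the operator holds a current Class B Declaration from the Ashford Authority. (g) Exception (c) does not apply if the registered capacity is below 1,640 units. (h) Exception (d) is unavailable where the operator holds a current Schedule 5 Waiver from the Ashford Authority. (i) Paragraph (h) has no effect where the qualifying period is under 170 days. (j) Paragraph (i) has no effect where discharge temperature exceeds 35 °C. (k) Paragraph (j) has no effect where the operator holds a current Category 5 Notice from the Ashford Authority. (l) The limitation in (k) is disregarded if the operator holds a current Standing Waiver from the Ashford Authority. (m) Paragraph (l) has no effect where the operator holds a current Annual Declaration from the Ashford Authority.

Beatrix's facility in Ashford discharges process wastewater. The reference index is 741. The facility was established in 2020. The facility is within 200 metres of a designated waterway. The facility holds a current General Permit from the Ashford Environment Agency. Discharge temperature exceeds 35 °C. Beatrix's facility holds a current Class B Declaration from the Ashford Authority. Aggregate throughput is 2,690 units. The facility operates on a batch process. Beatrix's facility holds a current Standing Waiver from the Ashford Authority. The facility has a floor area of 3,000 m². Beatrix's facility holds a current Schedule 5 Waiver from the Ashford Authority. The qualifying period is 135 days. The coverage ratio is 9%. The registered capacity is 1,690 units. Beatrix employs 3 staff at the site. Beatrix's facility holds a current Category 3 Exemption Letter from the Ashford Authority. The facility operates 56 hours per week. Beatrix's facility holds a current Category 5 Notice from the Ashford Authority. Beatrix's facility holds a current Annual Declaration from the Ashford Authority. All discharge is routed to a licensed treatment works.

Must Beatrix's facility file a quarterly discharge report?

All of (a)'s requirements are met (the coverage ratio is 9%, below the 10% limit; the facility operates on a batch process). But applying paragraph (e): (e) is triggered — the facility is within 200 m of a designated waterway. So (a) is unavailable.
Exception (b) is satisfied on its face — a current Category 3 Exemption Letter is held; the reference index is 741, under the 839 limit; aggregate throughput is 2,690 units, meeting the 2,490 units threshold. But: (f) is engaged — a current Class B Declaration is held. Exception (b) does not apply.
Exception (c) fails — the facility's floor area is 3,000 m², not under 2,800 m².
Exception (d) is satisfied on its face — the facility's operating hours per week are 56, below the 62 limit; a current General Permit is held. Applying paragraphs (h)–(m): (h) is triggered (a current Schedule 5 Waiver is held), but is itself disapplied by (i): (i) operates against (h): the qualifying period is 135 days, under the 170 days limit. (j) is triggered (discharge temperature exceeds 35 °C), but yields to (k): (k) operates against (j): a current Category 5 Notice is held. (l) operates (a current Standing Waiver is held), but is displaced by (m): (m) applies — a current Annual Declaration is held. (d) remains available.

No — exception (d) applies; Beatrix's facility is not required to file a quarterly discharge report.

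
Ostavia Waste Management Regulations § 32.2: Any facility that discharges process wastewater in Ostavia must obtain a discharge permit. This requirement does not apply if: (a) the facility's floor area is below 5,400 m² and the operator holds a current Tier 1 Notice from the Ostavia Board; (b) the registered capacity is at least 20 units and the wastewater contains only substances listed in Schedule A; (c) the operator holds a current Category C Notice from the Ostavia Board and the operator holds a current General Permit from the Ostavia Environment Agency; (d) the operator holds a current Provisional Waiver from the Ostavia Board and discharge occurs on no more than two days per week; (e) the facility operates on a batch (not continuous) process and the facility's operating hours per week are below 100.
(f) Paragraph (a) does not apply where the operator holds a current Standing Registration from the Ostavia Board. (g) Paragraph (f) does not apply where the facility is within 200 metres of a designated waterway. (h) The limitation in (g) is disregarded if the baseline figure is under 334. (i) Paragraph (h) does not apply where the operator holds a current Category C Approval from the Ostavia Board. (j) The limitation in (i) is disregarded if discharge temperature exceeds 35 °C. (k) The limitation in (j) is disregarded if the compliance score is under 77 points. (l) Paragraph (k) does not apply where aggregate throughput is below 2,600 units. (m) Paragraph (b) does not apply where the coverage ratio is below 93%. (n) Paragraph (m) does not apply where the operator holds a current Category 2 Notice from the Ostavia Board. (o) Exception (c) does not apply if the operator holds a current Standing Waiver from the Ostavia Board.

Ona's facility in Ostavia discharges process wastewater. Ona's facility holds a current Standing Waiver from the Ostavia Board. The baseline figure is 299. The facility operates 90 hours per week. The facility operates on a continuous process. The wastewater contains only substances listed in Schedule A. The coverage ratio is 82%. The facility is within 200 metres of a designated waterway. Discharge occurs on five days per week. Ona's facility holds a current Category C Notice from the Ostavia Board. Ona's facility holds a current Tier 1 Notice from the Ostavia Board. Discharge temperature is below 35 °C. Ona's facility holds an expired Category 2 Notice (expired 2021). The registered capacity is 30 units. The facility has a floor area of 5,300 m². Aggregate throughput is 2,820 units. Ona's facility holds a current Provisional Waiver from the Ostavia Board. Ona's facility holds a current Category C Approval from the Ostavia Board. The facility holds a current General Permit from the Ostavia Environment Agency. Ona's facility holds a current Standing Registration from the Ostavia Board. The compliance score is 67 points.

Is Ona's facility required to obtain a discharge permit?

Exception (a)'s conditions are all satisfied: the facility's floor area is 5,300 m², below the 5,400 m² limit; a current Tier 1 Notice is held. Under paragraphs (f)–(l): (f) would limit (a) — a current Standing Registration is held — but (g) sets (f) aside: (g) operates against (f): the facility is within 200 m of a designated waterway. (h) would limit (g) — the baseline figure is 299, under the 334 limit — but (i) sets (h) aside: (i) applies — a current Category C Approval is held. (j), which would lift (i), is not engaged — discharge temperature is below 35 °C. (a) remains available.
All of (b)'s requirements are met (the registered capacity is 30 units, meeting the 20 units threshold; the wastewater is Schedule-A-only). But applying paragraphs (m)–(n): (m) operates against (b): the coverage ratio is 82%, below the 93% limit. (n) does not operate here (no current Category 2 Notice is held), so (m) stands. (b) is therefore removed.
All of (c)'s requirements are met (a current Category C Notice is held; a current General Permit is held). However, paragraph (o) must be considered: (o) operates against (c): a current Standing Waiver is held. So (c) is unavailable.
Exception (d) does not apply: discharge occurs on five days per week.
Exception (e) requires that the facility operates on a batch (not continuous) process; but the facility operates on a continuous process, so (e) is unavailable.

No — exception (a) applies; Ona's facility is not required to obtain a discharge permit.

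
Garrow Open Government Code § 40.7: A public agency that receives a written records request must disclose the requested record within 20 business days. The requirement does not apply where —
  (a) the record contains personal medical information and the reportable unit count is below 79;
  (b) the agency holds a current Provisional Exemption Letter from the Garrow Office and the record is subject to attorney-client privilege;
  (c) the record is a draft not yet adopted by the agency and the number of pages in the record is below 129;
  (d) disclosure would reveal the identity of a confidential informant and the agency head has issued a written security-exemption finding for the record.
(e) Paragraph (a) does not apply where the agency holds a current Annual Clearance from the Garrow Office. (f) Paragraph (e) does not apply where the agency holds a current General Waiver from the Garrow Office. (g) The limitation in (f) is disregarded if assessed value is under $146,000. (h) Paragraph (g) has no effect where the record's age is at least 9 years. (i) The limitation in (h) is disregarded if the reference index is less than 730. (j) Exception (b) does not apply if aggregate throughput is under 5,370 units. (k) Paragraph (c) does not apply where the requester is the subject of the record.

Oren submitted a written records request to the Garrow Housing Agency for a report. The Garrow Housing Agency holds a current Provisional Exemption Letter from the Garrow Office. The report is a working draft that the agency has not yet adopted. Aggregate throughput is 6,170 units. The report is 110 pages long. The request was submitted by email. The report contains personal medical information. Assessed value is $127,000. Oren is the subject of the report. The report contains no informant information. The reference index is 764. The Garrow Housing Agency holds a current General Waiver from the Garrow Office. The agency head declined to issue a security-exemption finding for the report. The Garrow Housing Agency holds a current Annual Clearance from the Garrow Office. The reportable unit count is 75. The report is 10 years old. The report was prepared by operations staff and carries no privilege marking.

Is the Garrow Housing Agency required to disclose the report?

No — exception (a) applies; the Garrow Housing Agency is not required to disclose the report.

Exception (a)'s conditions are all satisfied: the report contains personal medical information; the reportable unit count is 75, below the 79 limit. Considering the limiting provisions: (e) is triggered (a current Annual Clearance is held), but is overridden by (f): (f) operates against (e): a current General Waiver is held. (g) would limit (f) — assessed value is $127,000, under the $146,000 limit — but (h) sets (g) aside: (h) operates against (g): the record's age is 10 years, meeting the 9 years threshold. (i) is not engaged (the reference index is 764, not less than 730), so (h) stands. Exception (a) stands.
Exception (b) fails — the report carries no privilege marking.
Exception (c) is satisfied on its face — the report is an unadopted draft; the number of pages in the record is 110, below the 129 limit. However, paragraph (k) must be considered: (k) is triggered — Oren is the subject of the report. (c) is therefore removed.
Exception (d) requires that disclosure would reveal the identity of a confidential informant; but the report contains no informant information, so (d) is unavailable.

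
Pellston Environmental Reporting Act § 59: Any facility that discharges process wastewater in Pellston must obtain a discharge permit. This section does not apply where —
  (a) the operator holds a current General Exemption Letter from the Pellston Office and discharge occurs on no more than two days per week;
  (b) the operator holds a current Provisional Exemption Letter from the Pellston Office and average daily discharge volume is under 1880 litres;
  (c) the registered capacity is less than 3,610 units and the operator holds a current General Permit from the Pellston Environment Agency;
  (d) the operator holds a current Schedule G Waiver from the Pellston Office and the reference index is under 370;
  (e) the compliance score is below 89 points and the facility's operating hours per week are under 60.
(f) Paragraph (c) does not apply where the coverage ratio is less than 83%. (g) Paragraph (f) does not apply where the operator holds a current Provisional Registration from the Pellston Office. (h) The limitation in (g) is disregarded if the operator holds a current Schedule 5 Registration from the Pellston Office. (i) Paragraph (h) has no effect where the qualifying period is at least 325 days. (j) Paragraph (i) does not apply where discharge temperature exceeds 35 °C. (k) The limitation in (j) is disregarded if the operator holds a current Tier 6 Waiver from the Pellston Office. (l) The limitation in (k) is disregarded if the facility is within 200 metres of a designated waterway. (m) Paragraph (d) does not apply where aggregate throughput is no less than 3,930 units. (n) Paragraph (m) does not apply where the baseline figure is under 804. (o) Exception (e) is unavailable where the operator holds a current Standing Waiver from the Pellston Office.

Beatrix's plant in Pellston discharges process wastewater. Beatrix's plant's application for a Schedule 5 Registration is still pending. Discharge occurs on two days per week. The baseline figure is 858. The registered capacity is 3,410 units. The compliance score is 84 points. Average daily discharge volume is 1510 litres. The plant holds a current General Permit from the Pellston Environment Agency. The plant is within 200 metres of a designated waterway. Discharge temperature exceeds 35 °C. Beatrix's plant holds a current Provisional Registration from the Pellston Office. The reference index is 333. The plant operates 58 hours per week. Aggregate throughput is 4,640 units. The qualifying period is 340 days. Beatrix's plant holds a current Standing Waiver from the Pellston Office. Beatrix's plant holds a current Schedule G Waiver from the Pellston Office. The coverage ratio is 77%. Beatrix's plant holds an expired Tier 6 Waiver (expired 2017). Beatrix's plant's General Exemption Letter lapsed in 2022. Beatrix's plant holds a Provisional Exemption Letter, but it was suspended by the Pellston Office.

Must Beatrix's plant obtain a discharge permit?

No — exception (c) applies; Beatrix's plant is not required to obtain a discharge permit.

Exception (a) requires that the operator holds a current General Exemption Letter from the Pellston Office; but no current General Exemption Letter is held, so (a) is unavailable.
Exception (b) requires that the operator holds a current Provisional Exemption Letter from the Pellston Office; but there is no Provisional Exemption Letter in force, so (b) is unavailable.
Exception (c)'s conditions are all satisfied: the registered capacity is 3,410 units, less than the 3,610 units limit; a current General Permit is held. Under paragraphs (f)–(l): (f) would limit (c) — the coverage ratio is 77%, less than the 83% limit — but (g) sets (f) aside: (g) is engaged — a current Provisional Registration is held. (h) is inapplicable (there is no Schedule 5 Registration in force), so (g) stands. So (c) applies.
Exception (d): a current Schedule G Waiver is held; the reference index is 333, under the 370 limit — every condition holds. But: (m) operates — aggregate throughput is 4,640 units, meeting the 3,930 units threshold. (n) is not triggered (the baseline figure is 858, not under 804), so (m) stands. (d) is therefore removed.
Exception (e): the compliance score is 84 points, below the 89 points limit; the facility's operating hours per week are 58, under the 60 limit — every condition holds. However, paragraph (o) must be considered: (o) operates against (e): a current Standing Waiver is held. So (e) is unavailable.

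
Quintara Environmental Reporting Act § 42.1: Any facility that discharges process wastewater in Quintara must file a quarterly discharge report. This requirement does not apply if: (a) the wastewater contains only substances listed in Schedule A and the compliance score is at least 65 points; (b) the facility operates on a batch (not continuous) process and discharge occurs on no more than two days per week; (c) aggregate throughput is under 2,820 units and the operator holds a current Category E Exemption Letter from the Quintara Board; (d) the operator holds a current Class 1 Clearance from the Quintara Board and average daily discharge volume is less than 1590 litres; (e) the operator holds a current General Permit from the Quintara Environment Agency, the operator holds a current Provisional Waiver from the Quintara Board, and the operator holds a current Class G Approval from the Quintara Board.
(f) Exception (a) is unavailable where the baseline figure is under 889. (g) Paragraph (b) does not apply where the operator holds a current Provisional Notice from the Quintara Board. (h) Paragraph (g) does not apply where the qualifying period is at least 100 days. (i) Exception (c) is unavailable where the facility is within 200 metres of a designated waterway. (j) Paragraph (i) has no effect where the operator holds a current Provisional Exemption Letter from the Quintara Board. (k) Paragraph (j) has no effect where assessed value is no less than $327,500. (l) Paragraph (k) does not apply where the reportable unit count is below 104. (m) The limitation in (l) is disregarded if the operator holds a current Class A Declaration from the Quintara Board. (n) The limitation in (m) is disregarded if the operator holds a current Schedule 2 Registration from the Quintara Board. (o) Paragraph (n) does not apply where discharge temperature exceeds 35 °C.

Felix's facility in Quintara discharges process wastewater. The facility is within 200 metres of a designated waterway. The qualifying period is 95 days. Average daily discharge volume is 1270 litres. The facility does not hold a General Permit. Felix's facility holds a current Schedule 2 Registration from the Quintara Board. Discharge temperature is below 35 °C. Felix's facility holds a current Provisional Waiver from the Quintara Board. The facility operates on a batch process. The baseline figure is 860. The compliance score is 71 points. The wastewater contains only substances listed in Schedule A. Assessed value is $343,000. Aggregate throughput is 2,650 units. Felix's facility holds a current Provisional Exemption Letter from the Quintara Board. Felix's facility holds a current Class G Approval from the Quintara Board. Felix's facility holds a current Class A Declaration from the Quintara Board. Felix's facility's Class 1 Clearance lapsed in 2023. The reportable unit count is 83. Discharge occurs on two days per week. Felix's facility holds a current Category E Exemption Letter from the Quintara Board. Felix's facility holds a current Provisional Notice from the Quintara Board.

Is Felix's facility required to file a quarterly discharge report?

Exception (a) is satisfied on its face — the wastewater is Schedule-A-only; the compliance score is 71 points, meeting the 65 points threshold. Turning to paragraph (f): (f) operates — the baseline figure is 860, under the 889 limit. Exception (a) does not apply.
Exception (b): the facility operates on a batch process; discharge occurs on no more than two days per week — every condition holds. Turning to paragraphs (g)–(h): (g) operates against (b): a current Provisional Notice is held. (h) is not engaged (the qualifying period is 95 days, short of 100 days), so (g) stands. Exception (b) does not apply.
Exception (c): aggregate throughput is 2,650 units, under the 2,820 units limit; a current Category E Exemption Letter is held — every condition holds. Applying paragraphs (i)–(o): (i) is engaged (the facility is within 200 m of a designated waterway), but is overridden by (j): (j) is engaged — a current Provisional Exemption Letter is held. (k) applies (assessed value is $343,000, meeting the $327,500 threshold), but yields to (l): (l) is triggered — the reportable unit count is 83, below the 104 limit. (m) applies (a current Class A Declaration is held), but is displaced by (n): (n) operates against (m): a current Schedule 2 Registration is held. (o) is not triggered (discharge temperature is below 35 °C), so (n) stands. So (c) applies.
Exception (d) does not apply: no current Class 1 Clearance is held.
Exception (e) requires that the operator holds a current General Permit from the Quintara Environment Agency; but no General Permit is held, so (e) is unavailable.

No — exception (c) applies; Felix's facility is not required to file a quarterly discharge report.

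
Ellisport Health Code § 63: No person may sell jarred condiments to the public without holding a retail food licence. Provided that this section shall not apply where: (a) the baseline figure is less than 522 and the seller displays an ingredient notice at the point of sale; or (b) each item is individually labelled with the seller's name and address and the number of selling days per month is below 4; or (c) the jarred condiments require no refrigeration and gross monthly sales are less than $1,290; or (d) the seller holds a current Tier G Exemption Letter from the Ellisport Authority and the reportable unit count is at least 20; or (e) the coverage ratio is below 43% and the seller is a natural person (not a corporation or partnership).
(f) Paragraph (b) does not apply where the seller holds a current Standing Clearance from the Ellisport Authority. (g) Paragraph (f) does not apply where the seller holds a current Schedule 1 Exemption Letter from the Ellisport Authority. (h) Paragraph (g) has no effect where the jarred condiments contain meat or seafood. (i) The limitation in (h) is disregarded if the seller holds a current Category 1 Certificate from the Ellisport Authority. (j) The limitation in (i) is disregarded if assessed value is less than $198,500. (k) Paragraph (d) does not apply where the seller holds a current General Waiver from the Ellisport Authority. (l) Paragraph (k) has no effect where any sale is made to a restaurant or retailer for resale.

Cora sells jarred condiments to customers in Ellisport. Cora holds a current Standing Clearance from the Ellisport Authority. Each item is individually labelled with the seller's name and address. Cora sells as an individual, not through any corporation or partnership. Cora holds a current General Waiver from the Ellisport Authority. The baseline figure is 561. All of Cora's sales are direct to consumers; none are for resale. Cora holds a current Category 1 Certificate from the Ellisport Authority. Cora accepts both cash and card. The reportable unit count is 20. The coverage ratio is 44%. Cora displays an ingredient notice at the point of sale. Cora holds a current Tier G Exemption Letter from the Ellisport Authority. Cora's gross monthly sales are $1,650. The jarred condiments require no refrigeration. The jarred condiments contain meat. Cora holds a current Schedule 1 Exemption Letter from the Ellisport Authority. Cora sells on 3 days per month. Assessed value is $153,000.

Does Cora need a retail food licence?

Exception (a) fails — the baseline figure is 561, not less than 522.
Exception (b): items are individually labelled; the number of selling days per month is 3, below the 4 limit — every condition holds. Turning to paragraphs (f)–(j): (f) operates against (b): a current Standing Clearance is held. (g) would limit (f) — a current Schedule 1 Exemption Letter is held — but (h) sets (g) aside: (h) operates — the jarred condiments contain meat. (i) would limit (h) — a current Category 1 Certificate is held — but (j) sets (i) aside: (j) operates against (i): assessed value is $153,000, less than the $198,500 limit. (b) is therefore removed.
Exception (c) fails — gross monthly sales are $1,650, not less than $1,290.
Exception (d)'s conditions are all satisfied: a current Tier G Exemption Letter is held; the reportable unit count is 20, meeting the 20 threshold. But: (k) operates against (d): a current General Waiver is held. (l), which would lift (k), is not triggered — no sales are for resale. (d) is therefore removed.
Exception (e) does not apply: the coverage ratio is 44%, not below 43%.
None of the exceptions is available; § 63 applies in full.

Yes — Cora must hold a retail food licence.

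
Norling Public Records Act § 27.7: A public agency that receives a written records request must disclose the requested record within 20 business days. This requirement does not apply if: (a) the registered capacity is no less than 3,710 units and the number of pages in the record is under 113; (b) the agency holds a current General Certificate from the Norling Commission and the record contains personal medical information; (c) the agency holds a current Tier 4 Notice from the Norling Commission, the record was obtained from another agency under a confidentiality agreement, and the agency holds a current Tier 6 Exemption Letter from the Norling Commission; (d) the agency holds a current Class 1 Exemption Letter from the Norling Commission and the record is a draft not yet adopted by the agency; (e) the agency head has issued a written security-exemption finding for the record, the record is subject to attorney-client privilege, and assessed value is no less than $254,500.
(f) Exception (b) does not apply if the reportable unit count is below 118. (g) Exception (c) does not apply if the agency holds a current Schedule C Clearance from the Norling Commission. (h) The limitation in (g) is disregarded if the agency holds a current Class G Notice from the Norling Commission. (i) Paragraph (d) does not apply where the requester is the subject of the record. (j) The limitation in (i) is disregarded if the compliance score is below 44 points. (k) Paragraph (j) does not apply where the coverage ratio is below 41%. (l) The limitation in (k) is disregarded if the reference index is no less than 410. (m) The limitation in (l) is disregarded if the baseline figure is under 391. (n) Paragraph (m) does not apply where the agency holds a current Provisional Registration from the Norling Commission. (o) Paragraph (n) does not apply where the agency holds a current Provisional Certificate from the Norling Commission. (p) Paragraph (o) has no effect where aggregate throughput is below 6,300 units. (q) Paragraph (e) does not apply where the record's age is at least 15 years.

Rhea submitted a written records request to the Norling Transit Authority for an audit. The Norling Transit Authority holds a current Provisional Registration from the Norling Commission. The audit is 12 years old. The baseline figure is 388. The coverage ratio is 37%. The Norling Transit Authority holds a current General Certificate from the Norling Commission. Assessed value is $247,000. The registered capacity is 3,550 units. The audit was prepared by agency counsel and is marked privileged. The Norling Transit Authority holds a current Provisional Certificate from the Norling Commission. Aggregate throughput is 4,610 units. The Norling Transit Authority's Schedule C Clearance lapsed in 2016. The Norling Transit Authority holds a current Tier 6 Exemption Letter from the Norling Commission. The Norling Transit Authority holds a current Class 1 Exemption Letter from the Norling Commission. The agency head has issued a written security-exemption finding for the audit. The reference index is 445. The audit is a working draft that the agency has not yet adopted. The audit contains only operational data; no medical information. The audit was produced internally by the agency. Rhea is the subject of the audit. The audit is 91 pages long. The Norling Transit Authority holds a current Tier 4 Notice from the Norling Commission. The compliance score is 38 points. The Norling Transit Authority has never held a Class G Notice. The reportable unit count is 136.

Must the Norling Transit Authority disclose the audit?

Exception (a) does not apply: the registered capacity is 3,550 units, short of 3,710 units.
Exception (b) requires that the record contains personal medical information; but the audit contains only operational data, so (b) is unavailable.
Exception (c) does not apply: the audit was produced internally.
All of (d)'s requirements are met (a current Class 1 Exemption Letter is held; the audit is an unadopted draft). Applying paragraphs (i)–(p): (i) would limit (d) — Rhea is the subject of the audit — but (j) sets (i) aside: (j) applies — the compliance score is 38 points, below the 44 points limit. (k) operates (the coverage ratio is 37%, below the 41% limit), but is overridden by (l): (l) operates — the reference index is 445, meeting the 410 threshold. (m) would limit (l) — the baseline figure is 388, under the 391 limit — but (n) sets (m) aside: (n) operates against (m): a current Provisional Registration is held. (o) applies (a current Provisional Certificate is held), but is set aside by (p): (p) is triggered — aggregate throughput is 4,610 units, below the 6,300 units limit. Exception (d) stands.
Exception (e) requires that assessed value is no less than $254,500; but assessed value is $247,000, short of $254,500, so (e) is unavailable.

No — exception (d) applies; the Norling Transit Authority is not required to disclose the audit.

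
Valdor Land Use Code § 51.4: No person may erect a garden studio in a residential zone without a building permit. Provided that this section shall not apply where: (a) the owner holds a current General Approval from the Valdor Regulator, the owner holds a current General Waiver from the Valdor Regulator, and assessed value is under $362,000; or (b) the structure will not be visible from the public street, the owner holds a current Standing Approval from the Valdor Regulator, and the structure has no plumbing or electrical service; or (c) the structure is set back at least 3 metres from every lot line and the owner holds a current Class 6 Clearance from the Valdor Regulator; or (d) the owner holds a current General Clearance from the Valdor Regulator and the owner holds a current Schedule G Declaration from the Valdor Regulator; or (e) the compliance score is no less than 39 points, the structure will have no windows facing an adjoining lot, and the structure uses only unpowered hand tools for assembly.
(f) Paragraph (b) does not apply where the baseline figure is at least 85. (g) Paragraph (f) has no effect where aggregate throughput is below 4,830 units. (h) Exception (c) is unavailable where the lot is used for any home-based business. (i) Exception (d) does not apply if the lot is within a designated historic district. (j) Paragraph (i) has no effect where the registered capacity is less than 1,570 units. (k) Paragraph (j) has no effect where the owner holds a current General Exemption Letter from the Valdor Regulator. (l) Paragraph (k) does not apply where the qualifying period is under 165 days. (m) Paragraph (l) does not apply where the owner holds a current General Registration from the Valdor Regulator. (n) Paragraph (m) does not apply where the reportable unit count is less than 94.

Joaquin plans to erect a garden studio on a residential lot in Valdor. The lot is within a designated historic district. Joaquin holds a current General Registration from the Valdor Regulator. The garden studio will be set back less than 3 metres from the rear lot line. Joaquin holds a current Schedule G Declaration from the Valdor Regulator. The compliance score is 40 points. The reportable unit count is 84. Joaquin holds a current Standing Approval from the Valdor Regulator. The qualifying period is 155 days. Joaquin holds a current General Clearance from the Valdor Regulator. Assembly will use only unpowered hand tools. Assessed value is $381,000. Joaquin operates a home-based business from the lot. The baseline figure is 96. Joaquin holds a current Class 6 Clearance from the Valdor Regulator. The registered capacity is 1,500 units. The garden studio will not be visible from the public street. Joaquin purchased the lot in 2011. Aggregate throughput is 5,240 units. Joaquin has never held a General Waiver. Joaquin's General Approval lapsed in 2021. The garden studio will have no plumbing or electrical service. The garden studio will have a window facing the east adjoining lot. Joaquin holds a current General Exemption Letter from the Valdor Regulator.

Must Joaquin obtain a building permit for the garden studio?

Exception (a) requires that the owner holds a current General Approval from the Valdor Regulator; but the General Approval is not current, so (a) is unavailable.
Exception (b): the structure will not be visible from the street; a current Standing Approval is held; there is no plumbing or electrical service — every condition holds. But applying paragraphs (f)–(g): (f) operates against (b): the baseline figure is 96, meeting the 85 threshold. (g), which would lift (f), is not engaged — aggregate throughput is 5,240 units, not below 4,830 units. Exception (b) does not apply.
Exception (c) requires that the structure is set back at least 3 metres from every lot line; but the rear setback is under 3 m, so (c) is unavailable.
Exception (d) is satisfied on its face — a current General Clearance is held; a current Schedule G Declaration is held. Considering the limiting provisions: (i) applies (the lot is in a historic district), but is itself disapplied by (j): (j) is engaged — the registered capacity is 1,500 units, less than the 1,570 units limit. (k) would limit (j) — a current General Exemption Letter is held — but (l) sets (k) aside: (l) operates against (k): the qualifying period is 155 days, under the 165 days limit. (m) would limit (l) — a current General Registration is held — but (n) sets (m) aside: (n) is triggered — the reportable unit count is 84, less than the 94 limit. Exception (d) stands.
Exception (e) does not apply: a window faces an adjoining lot.

No — exception (d) applies; Joaquin does not need a building permit.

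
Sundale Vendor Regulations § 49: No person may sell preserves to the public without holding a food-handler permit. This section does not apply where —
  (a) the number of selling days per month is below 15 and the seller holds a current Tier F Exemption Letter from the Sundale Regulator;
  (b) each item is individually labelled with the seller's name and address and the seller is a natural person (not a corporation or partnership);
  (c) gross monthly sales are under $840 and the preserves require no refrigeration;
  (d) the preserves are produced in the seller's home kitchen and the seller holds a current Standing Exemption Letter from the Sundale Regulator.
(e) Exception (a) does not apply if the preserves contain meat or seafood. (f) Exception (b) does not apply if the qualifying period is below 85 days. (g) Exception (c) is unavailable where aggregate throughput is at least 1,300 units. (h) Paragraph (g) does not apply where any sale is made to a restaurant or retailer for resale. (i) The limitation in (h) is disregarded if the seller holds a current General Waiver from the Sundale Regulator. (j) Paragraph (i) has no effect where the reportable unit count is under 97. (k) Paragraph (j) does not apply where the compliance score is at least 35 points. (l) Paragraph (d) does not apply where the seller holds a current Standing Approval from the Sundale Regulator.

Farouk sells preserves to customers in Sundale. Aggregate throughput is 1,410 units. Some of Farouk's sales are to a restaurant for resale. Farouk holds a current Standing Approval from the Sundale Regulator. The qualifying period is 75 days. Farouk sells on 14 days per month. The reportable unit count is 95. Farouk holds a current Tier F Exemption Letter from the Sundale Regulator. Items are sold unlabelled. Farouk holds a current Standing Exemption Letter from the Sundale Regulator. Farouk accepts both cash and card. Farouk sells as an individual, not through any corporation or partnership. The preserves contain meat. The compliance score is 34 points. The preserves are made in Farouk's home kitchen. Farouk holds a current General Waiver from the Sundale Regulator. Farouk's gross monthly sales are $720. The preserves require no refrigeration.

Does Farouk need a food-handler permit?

Exception (a)'s conditions are all satisfied: the number of selling days per month is 14, below the 15 limit; a current Tier F Exemption Letter is held. But: (e) is engaged — the preserves contain meat. (a) is therefore removed.
Exception (b) does not apply: items are sold unlabelled.
Exception (c): gross monthly sales are $720, under the $840 limit; the preserves are shelf-stable — every condition holds. Under paragraphs (g)–(k): (g) is triggered (aggregate throughput is 1,410 units, meeting the 1,300 units threshold), but is set aside by (h): (h) operates against (g): some sales are to a restaurant for resale. (i) would limit (h) — a current General Waiver is held — but (j) sets (i) aside: (j) applies — the reportable unit count is 95, under the 97 limit. (k), which would lift (j), is inapplicable — the compliance score is 34 points, short of 35 points. Exception (c) stands.
All of (d)'s requirements are met (the preserves are home-kitchen produced; a current Standing Exemption Letter is held). Turning to paragraph (l): (l) operates against (d): a current Standing Approval is held. Exception (d) does not apply.

No — exception (c) applies; Farouk is not required to hold a food-handler permit.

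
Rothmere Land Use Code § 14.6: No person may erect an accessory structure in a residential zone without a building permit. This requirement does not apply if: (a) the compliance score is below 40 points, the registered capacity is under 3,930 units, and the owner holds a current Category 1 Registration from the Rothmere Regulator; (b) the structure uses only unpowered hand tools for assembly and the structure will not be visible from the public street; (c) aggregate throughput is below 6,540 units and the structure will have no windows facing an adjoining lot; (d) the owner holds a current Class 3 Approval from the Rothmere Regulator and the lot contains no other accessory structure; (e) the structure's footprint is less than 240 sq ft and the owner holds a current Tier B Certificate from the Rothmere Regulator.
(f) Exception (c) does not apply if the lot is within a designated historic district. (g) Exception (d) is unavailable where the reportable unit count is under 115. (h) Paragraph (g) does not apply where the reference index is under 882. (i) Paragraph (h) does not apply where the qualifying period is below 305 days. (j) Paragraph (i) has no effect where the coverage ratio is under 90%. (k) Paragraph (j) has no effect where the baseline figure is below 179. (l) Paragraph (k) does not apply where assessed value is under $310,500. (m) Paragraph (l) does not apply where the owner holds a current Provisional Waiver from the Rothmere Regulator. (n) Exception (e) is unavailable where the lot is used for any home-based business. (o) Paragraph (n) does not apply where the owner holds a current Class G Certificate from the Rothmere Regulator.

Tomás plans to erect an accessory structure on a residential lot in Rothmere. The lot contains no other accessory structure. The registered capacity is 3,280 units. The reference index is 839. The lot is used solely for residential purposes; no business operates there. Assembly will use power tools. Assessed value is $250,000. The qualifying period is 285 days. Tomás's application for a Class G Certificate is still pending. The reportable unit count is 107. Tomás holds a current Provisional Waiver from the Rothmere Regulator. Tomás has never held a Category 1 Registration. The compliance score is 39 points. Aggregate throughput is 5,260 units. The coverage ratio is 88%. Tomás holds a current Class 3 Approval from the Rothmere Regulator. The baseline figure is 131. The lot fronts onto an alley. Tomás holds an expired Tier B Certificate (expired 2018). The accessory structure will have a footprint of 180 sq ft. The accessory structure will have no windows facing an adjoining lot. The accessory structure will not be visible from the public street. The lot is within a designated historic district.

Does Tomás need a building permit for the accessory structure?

Exception (a) fails — the Category 1 Registration is not current.
Exception (b) fails — assembly uses power tools.
All of (c)'s requirements are met (aggregate throughput is 5,260 units, below the 6,540 units limit; no windows face an adjoining lot). Turning to paragraph (f): (f) applies — the lot is in a historic district. So (c) is unavailable.
Exception (d) is satisfied on its face — a current Class 3 Approval is held; the lot has no other accessory structure. However, paragraphs (g)–(m) must be considered: (g) operates against (d): the reportable unit count is 107, under the 115 limit. (h) would limit (g) — the reference index is 839, under the 882 limit — but (i) sets (h) aside: (i) operates against (h): the qualifying period is 285 days, below the 305 days limit. (j) operates (the coverage ratio is 88%, under the 90% limit), but is itself disapplied by (k): (k) applies — the baseline figure is 131, below the 179 limit. (l) is engaged (assessed value is $250,000, under the $310,500 limit), but is overridden by (m): (m) operates — a current Provisional Waiver is held. Exception (d) does not apply.
Exception (e) fails — no current Tier B Certificate is held.
No exception applies. The general rule governs.

Yes — Tomás must obtain a building permit.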